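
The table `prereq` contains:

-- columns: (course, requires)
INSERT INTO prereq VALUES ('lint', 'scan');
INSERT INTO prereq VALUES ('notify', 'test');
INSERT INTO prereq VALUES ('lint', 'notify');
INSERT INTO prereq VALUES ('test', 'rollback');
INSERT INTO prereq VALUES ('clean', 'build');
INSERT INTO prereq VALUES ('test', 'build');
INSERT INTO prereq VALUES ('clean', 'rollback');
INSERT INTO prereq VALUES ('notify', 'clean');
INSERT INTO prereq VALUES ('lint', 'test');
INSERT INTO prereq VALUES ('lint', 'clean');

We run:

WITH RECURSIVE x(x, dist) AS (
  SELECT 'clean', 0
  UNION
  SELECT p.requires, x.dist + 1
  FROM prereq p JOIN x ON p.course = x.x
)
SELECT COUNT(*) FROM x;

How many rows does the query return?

Base: (clean, dist=0).
Iteration 1: edges from {clean} -> (build, dist=1), (rollback, dist=1).
Iteration 2: no outgoing edges from {build,rollback}; recursion stops.
Total rows emitted: 3.

3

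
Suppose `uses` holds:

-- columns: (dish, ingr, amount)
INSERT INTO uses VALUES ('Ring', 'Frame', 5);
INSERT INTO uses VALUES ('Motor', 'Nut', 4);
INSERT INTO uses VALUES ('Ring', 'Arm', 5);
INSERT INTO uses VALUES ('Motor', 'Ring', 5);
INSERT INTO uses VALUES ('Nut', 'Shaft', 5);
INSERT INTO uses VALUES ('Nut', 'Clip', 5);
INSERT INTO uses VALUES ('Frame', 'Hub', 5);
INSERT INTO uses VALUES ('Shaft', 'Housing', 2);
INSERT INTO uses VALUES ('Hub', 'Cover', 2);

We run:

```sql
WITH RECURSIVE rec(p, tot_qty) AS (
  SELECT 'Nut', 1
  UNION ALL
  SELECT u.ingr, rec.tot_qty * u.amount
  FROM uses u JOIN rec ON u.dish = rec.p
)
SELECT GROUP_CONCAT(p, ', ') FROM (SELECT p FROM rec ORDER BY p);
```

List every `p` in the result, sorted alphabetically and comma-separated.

Clip, Housing, Nut, Shaft

Base: (Nut, tot_qty=1).
Iteration 1: components of {Nut} -> Clip = 1*5 = 5, Shaft = 1*5 = 5.
Iteration 2: components of {Clip,Shaft} -> Housing = 5*2 = 10.
Iteration 3: no further components; recursion stops.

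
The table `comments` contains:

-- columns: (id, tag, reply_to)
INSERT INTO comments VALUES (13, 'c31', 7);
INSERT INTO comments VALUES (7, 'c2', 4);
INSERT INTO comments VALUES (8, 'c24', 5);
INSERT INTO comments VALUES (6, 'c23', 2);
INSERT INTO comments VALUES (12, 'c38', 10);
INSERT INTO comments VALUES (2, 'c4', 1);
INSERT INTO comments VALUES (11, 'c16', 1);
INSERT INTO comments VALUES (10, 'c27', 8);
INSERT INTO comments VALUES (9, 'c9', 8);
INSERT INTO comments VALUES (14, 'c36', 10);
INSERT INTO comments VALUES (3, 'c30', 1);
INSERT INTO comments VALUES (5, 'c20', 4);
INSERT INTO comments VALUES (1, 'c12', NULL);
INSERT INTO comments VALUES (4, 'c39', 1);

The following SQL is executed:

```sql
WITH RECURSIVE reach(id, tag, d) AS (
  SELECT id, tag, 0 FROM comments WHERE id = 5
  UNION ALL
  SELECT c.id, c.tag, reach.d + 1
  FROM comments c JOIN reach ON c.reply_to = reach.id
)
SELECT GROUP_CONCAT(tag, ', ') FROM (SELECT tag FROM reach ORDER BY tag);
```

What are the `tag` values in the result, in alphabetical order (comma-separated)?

c20, c24, c27, c36, c38, c9

Base: id=5 (c20) at d 0.
Iteration 1: rows with reply_to in {5} -> c24 (id 8, d 1).
Iteration 2: rows with reply_to in {8} -> c9 (id 9, d 2), c27 (id 10, d 2).
Iteration 3: rows with reply_to in {9,10} -> c38 (id 12, d 3), c36 (id 14, d 3).
Iteration 4: no rows with reply_to in {12,14}; recursion stops.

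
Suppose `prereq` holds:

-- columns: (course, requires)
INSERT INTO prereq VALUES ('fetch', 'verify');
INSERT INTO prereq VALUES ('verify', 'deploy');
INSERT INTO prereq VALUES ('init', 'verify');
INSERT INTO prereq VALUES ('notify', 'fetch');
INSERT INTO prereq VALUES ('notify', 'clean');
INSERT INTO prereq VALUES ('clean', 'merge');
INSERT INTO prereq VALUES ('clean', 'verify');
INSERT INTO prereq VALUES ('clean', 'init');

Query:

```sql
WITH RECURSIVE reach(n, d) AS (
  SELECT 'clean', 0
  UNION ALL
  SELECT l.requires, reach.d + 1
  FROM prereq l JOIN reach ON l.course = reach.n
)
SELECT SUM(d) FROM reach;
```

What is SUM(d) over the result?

10

Base: (clean, d=0).
Iteration 1: edges from {clean} -> (init, d=1), (merge, d=1), (verify, d=1).
Iteration 2: edges from {init,merge,verify} -> (deploy, d=2), (verify, d=2).
Iteration 3: edges from {deploy,verify} -> (deploy, d=3).
Iteration 4: no outgoing edges from {deploy}; recursion stops.
SUM(d) = 0 + 1 + 1 + 1 + 2 + 2 + 3 = 10.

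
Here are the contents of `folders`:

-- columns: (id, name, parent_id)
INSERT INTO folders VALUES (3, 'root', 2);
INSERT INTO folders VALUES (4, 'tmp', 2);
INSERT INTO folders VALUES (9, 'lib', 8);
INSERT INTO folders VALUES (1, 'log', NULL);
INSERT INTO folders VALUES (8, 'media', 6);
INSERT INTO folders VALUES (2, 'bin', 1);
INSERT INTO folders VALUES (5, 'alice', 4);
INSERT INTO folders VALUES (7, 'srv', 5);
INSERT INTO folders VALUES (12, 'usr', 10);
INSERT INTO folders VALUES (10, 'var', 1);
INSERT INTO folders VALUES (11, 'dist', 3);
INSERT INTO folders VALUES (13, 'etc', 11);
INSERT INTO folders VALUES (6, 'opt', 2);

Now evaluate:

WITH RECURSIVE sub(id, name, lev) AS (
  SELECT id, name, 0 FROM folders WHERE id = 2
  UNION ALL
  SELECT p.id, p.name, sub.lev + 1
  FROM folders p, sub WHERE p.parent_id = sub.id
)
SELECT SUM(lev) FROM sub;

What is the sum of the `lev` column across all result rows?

18

Base: id=2 (bin) at lev 0.
Iteration 1: rows with parent_id in {2} -> root (id 3, lev 1), tmp (id 4, lev 1), opt (id 6, lev 1).
Iteration 2: rows with parent_id in {3,4,6} -> alice (id 5, lev 2), media (id 8, lev 2), dist (id 11, lev 2).
Iteration 3: rows with parent_id in {5,8,11} -> srv (id 7, lev 3), lib (id 9, lev 3), etc (id 13, lev 3).
Iteration 4: no rows with parent_id in {7,9,13}; recursion stops.
SUM(lev) = 0 + 1 + 1 + 1 + 2 + 2 + 2 + 3 + 3 + 3 = 18.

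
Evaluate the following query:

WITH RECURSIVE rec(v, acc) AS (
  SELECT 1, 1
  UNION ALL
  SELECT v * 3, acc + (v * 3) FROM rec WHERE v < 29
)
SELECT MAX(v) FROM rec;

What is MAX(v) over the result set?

81

Base: v=1, acc=1.
Iteration 1: 1 < 29 holds -> v = 1 * 3 = 3, acc = 1 + 3 = 4.
Iteration 2: 3 < 29 holds -> v = 3 * 3 = 9, acc = 4 + 9 = 13.
Iteration 3: 9 < 29 holds -> v = 9 * 3 = 27, acc = 13 + 27 = 40.
Iteration 4: 27 < 29 holds -> v = 27 * 3 = 81, acc = 40 + 81 = 121.
Iteration 5: 81 < 29 fails; recursion stops.
v values: 1, 3, 9, 27, 81; the maximum is 81.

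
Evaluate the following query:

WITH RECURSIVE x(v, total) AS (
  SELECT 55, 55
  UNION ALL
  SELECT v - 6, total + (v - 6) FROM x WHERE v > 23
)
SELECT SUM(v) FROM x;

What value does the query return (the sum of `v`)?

Base: v=55, total=55.
Iteration 1: 55 > 23 holds -> v = 55 - 6 = 49, total = 55 + 49 = 104.
Iteration 2: 49 > 23 holds -> v = 49 - 6 = 43, total = 104 + 43 = 147.
Iteration 3: 43 > 23 holds -> v = 43 - 6 = 37, total = 147 + 37 = 184.
Iteration 4: 37 > 23 holds -> v = 37 - 6 = 31, total = 184 + 31 = 215.
Iteration 5: 31 > 23 holds -> v = 31 - 6 = 25, total = 215 + 25 = 240.
Iteration 6: 25 > 23 holds -> v = 25 - 6 = 19, total = 240 + 19 = 259.
Iteration 7: 19 > 23 fails; recursion stops.
SUM(v) = 55 + 49 + 43 + 37 + 31 + 25 + 19 = 259.

259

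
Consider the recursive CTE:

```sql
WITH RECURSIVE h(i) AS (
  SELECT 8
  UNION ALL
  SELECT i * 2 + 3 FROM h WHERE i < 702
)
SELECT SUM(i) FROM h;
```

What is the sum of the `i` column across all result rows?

2781

Base: i=8.
Iteration 1: 8 < 702 holds -> i = 8 * 2 + 3 = 19.
Iteration 2: 19 < 702 holds -> i = 19 * 2 + 3 = 41.
Iteration 3: 41 < 702 holds -> i = 41 * 2 + 3 = 85.
Iteration 4: 85 < 702 holds -> i = 85 * 2 + 3 = 173.
Iteration 5: 173 < 702 holds -> i = 173 * 2 + 3 = 349.
Iteration 6: 349 < 702 holds -> i = 349 * 2 + 3 = 701.
Iteration 7: 701 < 702 holds -> i = 701 * 2 + 3 = 1405.
Iteration 8: 1405 < 702 fails; recursion stops.
SUM(i) = 8 + 19 + 41 + 85 + 173 + 349 + 701 + 1405 = 2781.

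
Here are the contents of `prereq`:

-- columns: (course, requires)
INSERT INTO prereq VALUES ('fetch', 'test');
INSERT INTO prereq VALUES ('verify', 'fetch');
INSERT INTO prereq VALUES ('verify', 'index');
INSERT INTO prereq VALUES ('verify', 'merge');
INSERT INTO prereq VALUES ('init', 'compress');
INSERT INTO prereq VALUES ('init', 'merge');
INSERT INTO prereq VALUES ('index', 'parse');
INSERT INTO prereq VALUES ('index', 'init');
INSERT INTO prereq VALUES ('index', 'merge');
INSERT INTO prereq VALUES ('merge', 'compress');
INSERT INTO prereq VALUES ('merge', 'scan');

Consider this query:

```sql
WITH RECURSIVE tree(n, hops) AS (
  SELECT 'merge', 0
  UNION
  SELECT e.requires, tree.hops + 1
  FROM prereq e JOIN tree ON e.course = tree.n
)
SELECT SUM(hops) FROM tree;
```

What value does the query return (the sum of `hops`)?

Base: (merge, hops=0).
Iteration 1: edges from {merge} -> (compress, hops=1), (scan, hops=1).
Iteration 2: no outgoing edges from {compress,scan}; recursion stops.
SUM(hops) = 0 + 1 + 1 = 2.

2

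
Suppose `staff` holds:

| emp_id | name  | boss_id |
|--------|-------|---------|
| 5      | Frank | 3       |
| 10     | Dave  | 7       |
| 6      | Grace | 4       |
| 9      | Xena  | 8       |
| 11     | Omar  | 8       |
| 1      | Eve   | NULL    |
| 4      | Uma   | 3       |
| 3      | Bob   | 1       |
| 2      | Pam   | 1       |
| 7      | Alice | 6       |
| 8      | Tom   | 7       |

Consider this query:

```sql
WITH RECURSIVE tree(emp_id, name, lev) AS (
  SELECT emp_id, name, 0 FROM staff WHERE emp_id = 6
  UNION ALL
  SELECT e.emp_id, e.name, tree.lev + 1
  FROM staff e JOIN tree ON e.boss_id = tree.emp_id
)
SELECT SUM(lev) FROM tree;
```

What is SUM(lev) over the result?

11

Base: emp_id=6 (Grace) at lev 0.
Iteration 1: rows with boss_id in {6} -> Alice (id 7, lev 1).
Iteration 2: rows with boss_id in {7} -> Tom (id 8, lev 2), Dave (id 10, lev 2).
Iteration 3: rows with boss_id in {8,10} -> Xena (id 9, lev 3), Omar (id 11, lev 3).
Iteration 4: no rows with boss_id in {9,11}; recursion stops.
SUM(lev) = 0 + 1 + 2 + 2 + 3 + 3 = 11.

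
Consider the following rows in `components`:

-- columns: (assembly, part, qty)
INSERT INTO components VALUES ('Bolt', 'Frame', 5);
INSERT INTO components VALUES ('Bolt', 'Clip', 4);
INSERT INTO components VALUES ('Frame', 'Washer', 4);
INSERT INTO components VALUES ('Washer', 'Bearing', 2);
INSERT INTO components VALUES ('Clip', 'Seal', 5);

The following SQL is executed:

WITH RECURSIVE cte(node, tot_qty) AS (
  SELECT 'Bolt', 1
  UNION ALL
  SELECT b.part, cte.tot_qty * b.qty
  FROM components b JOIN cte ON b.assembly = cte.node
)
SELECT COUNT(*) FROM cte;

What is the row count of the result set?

Base: (Bolt, tot_qty=1).
Iteration 1: components of {Bolt} -> Clip = 1*4 = 4, Frame = 1*5 = 5.
Iteration 2: components of {Clip,Frame} -> Seal = 4*5 = 20, Washer = 5*4 = 20.
Iteration 3: components of {Seal,Washer} -> Bearing = 20*2 = 40.
Iteration 4: no further components; recursion stops.
Total rows emitted: 6.

6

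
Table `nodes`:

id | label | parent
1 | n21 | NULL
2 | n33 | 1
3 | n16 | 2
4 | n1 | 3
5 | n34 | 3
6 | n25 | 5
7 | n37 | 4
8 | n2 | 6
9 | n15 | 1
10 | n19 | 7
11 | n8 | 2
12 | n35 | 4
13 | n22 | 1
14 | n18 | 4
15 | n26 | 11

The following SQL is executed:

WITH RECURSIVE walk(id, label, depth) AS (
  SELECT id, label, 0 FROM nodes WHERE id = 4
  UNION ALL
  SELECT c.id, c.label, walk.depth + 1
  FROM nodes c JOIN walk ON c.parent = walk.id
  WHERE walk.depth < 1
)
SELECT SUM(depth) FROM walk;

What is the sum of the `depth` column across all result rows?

Base: id=4 (n1) at depth 0.
Iteration 1: rows with parent in {4} -> n37 (id 7, depth 1), n35 (id 12, depth 1), n18 (id 14, depth 1).
Iteration 2: depth < 1 fails for all current rows; recursion stops.
SUM(depth) = 0 + 1 + 1 + 1 = 3.

3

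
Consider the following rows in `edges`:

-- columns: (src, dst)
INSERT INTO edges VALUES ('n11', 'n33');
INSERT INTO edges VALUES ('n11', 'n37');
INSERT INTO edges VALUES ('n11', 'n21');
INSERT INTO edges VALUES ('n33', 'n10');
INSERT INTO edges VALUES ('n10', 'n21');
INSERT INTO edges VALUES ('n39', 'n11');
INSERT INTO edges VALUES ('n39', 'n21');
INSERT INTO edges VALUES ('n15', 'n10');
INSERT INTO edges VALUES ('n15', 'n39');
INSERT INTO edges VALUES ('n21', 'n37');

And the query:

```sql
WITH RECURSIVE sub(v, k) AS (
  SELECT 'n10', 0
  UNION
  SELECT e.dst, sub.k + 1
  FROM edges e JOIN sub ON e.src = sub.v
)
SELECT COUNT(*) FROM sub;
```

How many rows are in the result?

3

Base: (n10, k=0).
Iteration 1: edges from {n10} -> (n21, k=1).
Iteration 2: edges from {n21} -> (n37, k=2).
Iteration 3: no outgoing edges from {n37}; recursion stops.
Total rows emitted: 3.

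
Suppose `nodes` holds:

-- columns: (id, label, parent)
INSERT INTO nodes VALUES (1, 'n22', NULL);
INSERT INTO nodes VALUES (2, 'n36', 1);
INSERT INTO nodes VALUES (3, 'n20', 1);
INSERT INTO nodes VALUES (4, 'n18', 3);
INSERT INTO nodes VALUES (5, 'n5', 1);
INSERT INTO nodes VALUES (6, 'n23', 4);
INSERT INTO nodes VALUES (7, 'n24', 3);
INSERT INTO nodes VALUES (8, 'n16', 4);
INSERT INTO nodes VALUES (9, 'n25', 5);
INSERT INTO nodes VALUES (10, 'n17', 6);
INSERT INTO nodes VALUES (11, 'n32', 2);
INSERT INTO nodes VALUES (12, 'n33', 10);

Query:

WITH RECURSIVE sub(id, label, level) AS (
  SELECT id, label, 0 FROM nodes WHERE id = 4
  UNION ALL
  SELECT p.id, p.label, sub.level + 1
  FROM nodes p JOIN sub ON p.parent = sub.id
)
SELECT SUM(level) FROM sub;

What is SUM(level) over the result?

Base: id=4 (n18) at level 0.
Iteration 1: rows with parent in {4} -> n23 (id 6, level 1), n16 (id 8, level 1).
Iteration 2: rows with parent in {6,8} -> n17 (id 10, level 2).
Iteration 3: rows with parent in {10} -> n33 (id 12, level 3).
Iteration 4: no rows with parent in {12}; recursion stops.
SUM(level) = 0 + 1 + 1 + 2 + 3 = 7.

7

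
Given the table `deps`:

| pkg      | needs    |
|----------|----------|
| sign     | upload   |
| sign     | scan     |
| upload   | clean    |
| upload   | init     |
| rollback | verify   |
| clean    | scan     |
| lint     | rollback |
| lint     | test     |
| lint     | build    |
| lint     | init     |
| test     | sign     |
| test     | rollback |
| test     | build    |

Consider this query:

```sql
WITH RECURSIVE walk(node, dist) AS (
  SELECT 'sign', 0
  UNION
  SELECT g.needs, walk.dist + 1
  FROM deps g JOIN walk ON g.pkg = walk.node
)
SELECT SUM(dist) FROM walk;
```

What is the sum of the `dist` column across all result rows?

Base: (sign, dist=0).
Iteration 1: edges from {sign} -> (scan, dist=1), (upload, dist=1).
Iteration 2: edges from {scan,upload} -> (clean, dist=2), (init, dist=2).
Iteration 3: edges from {clean,init} -> (scan, dist=3).
Iteration 4: no outgoing edges from {scan}; recursion stops.
SUM(dist) = 0 + 1 + 1 + 2 + 2 + 3 = 9.

9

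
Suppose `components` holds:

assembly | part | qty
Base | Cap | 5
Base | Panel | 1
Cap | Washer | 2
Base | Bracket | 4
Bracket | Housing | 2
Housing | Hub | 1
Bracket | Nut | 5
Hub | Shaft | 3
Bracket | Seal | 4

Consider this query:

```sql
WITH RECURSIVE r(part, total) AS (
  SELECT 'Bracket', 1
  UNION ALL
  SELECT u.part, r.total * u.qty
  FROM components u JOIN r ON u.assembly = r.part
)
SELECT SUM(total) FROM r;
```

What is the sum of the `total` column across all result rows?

Base: (Bracket, total=1).
Iteration 1: components of {Bracket} -> Housing = 1*2 = 2, Nut = 1*5 = 5, Seal = 1*4 = 4.
Iteration 2: components of {Housing,Nut,Seal} -> Hub = 2*1 = 2.
Iteration 3: components of {Hub} -> Shaft = 2*3 = 6.
Iteration 4: no further components; recursion stops.
SUM(total) = 1 + 2 + 5 + 4 + 2 + 6 = 20.

20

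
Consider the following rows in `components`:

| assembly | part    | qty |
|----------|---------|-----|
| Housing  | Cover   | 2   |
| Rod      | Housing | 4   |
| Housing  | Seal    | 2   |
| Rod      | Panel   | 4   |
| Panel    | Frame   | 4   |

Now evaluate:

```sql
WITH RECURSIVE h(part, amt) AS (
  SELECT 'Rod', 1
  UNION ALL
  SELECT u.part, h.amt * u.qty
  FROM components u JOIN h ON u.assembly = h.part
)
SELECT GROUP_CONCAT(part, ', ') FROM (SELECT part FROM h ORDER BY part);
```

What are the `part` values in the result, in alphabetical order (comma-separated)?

Base: (Rod, amt=1).
Iteration 1: components of {Rod} -> Housing = 1*4 = 4, Panel = 1*4 = 4.
Iteration 2: components of {Housing,Panel} -> Cover = 4*2 = 8, Frame = 4*4 = 16, Seal = 4*2 = 8.
Iteration 3: no further components; recursion stops.

Cover, Frame, Housing, Panel, Rod, Seal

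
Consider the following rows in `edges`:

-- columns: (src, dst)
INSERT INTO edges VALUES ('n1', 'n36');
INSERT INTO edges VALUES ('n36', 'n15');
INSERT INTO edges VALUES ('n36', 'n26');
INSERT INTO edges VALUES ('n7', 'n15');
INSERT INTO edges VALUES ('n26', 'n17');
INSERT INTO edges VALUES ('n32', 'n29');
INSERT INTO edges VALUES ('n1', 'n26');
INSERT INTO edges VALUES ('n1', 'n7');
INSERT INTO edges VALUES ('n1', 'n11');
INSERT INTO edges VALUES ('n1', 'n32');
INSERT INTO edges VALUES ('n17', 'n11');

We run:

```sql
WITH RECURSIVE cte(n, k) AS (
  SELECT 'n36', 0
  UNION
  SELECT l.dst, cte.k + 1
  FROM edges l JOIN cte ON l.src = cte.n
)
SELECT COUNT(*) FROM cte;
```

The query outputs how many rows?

Base: (n36, k=0).
Iteration 1: edges from {n36} -> (n15, k=1), (n26, k=1).
Iteration 2: edges from {n15,n26} -> (n17, k=2).
Iteration 3: edges from {n17} -> (n11, k=3).
Iteration 4: no outgoing edges from {n11}; recursion stops.
Total rows emitted: 5.

5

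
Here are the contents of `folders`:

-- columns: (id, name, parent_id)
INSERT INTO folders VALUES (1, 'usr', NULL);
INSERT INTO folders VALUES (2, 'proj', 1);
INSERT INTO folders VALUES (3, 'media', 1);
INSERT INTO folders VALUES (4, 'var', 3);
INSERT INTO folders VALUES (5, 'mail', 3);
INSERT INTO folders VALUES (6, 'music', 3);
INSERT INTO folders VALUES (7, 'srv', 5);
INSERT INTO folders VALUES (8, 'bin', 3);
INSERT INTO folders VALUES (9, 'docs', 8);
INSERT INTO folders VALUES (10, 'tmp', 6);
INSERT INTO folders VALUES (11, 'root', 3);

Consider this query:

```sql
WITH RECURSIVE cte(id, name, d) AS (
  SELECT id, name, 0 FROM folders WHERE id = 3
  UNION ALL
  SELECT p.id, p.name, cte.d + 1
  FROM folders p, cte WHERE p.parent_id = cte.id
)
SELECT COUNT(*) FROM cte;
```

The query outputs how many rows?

Base: id=3 (media) at d 0.
Iteration 1: rows with parent_id in {3} -> var (id 4, d 1), mail (id 5, d 1), music (id 6, d 1), bin (id 8, d 1), root (id 11, d 1).
Iteration 2: rows with parent_id in {4,5,6,8,11} -> srv (id 7, d 2), docs (id 9, d 2), tmp (id 10, d 2).
Iteration 3: no rows with parent_id in {7,9,10}; recursion stops.
Total rows emitted: 9.

9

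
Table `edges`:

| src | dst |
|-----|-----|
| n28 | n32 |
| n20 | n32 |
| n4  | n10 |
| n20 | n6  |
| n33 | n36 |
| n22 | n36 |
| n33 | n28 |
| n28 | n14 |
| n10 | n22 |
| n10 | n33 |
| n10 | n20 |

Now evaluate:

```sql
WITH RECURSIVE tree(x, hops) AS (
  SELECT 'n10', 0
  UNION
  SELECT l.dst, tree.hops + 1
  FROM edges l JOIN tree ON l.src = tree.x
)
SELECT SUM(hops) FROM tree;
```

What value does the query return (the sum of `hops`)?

17

Base: (n10, hops=0).
Iteration 1: edges from {n10} -> (n20, hops=1), (n22, hops=1), (n33, hops=1).
Iteration 2: edges from {n20,n22,n33} -> (n28, hops=2), (n32, hops=2), (n36, hops=2), (n6, hops=2). [UNION drops 1 duplicate row(s)]
Iteration 3: edges from {n28,n32,n36,n6} -> (n14, hops=3), (n32, hops=3).
Iteration 4: no outgoing edges from {n14,n32}; recursion stops.
SUM(hops) = 0 + 1 + 1 + 1 + 2 + 2 + 2 + 2 + 3 + 3 = 17.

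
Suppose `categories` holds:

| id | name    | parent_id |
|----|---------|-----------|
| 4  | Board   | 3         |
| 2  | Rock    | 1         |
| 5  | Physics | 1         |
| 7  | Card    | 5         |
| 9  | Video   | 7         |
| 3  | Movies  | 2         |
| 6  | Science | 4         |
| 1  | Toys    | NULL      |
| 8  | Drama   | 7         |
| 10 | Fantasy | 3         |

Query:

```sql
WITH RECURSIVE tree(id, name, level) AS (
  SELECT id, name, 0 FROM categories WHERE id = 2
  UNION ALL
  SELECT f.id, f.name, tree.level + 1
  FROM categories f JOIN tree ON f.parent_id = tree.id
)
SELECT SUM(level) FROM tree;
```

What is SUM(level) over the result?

8

Base: id=2 (Rock) at level 0.
Iteration 1: rows with parent_id in {2} -> Movies (id 3, level 1).
Iteration 2: rows with parent_id in {3} -> Board (id 4, level 2), Fantasy (id 10, level 2).
Iteration 3: rows with parent_id in {4,10} -> Science (id 6, level 3).
Iteration 4: no rows with parent_id in {6}; recursion stops.
SUM(level) = 0 + 1 + 2 + 2 + 3 = 8.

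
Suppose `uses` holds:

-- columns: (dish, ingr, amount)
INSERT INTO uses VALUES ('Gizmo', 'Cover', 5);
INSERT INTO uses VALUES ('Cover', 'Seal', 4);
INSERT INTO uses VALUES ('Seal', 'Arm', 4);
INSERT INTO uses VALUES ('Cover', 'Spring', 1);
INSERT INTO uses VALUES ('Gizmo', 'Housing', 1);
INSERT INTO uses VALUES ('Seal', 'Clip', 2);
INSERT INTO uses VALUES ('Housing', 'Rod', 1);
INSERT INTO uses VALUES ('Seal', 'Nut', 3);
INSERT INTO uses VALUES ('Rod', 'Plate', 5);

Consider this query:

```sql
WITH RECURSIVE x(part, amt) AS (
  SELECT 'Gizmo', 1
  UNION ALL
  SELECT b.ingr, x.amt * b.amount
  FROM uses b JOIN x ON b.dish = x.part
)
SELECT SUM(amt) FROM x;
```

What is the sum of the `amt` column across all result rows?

218

Base: (Gizmo, amt=1).
Iteration 1: components of {Gizmo} -> Cover = 1*5 = 5, Housing = 1*1 = 1.
Iteration 2: components of {Cover,Housing} -> Rod = 1*1 = 1, Seal = 5*4 = 20, Spring = 5*1 = 5.
Iteration 3: components of {Rod,Seal,Spring} -> Arm = 20*4 = 80, Clip = 20*2 = 40, Nut = 20*3 = 60, Plate = 1*5 = 5.
Iteration 4: no further components; recursion stops.
SUM(amt) = 1 + 5 + 1 + 20 + 5 + 1 + 80 + 40 + 60 + 5 = 218.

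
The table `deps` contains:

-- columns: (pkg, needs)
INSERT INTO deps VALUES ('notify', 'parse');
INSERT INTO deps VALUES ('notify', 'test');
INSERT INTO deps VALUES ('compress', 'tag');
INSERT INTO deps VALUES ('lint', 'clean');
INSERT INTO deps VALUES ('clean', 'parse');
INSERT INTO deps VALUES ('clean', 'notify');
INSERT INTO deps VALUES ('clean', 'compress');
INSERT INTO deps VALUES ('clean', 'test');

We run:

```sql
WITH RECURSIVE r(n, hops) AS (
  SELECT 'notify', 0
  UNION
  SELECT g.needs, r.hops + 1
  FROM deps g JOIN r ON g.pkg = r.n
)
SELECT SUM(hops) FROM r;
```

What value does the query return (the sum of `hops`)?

2

Base: (notify, hops=0).
Iteration 1: edges from {notify} -> (parse, hops=1), (test, hops=1).
Iteration 2: no outgoing edges from {parse,test}; recursion stops.
SUM(hops) = 0 + 1 + 1 = 2.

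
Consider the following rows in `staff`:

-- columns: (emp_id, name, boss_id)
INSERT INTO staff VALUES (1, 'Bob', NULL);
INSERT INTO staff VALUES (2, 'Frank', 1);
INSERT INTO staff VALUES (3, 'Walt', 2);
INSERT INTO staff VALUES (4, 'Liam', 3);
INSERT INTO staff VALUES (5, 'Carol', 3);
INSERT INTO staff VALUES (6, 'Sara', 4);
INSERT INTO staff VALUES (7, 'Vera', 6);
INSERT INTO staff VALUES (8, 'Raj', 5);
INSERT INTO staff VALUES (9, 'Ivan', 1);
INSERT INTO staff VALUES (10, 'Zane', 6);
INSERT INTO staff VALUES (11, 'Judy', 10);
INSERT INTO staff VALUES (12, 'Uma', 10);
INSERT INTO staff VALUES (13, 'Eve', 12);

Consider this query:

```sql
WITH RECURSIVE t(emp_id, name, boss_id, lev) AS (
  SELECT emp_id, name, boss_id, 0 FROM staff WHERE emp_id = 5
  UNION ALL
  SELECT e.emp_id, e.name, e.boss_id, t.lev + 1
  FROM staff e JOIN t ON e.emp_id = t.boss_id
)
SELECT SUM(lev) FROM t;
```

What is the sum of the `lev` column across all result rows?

6

Base: emp_id=5 (Carol), boss_id=3, lev 0.
Iteration 1: join on emp_id=3 -> Walt (id 3, boss_id=2, lev 1).
Iteration 2: join on emp_id=2 -> Frank (id 2, boss_id=1, lev 2).
Iteration 3: join on emp_id=1 -> Bob (id 1, boss_id=NULL, lev 3).
Iteration 4: boss_id is NULL; no match; recursion stops.
SUM(lev) = 0 + 1 + 2 + 3 = 6.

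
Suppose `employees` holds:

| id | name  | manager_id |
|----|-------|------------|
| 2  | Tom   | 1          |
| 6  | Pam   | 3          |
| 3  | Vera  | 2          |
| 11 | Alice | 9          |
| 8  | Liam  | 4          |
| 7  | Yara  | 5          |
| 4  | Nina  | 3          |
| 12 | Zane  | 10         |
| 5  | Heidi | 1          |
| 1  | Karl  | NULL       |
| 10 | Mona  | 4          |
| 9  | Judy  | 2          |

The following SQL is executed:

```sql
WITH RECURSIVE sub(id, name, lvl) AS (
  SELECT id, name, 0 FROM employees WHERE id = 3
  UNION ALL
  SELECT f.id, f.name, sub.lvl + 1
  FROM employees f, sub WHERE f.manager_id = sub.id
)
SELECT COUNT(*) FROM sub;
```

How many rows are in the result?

6

Base: id=3 (Vera) at lvl 0.
Iteration 1: rows with manager_id in {3} -> Nina (id 4, lvl 1), Pam (id 6, lvl 1).
Iteration 2: rows with manager_id in {4,6} -> Liam (id 8, lvl 2), Mona (id 10, lvl 2).
Iteration 3: rows with manager_id in {8,10} -> Zane (id 12, lvl 3).
Iteration 4: no rows with manager_id in {12}; recursion stops.
Total rows emitted: 6.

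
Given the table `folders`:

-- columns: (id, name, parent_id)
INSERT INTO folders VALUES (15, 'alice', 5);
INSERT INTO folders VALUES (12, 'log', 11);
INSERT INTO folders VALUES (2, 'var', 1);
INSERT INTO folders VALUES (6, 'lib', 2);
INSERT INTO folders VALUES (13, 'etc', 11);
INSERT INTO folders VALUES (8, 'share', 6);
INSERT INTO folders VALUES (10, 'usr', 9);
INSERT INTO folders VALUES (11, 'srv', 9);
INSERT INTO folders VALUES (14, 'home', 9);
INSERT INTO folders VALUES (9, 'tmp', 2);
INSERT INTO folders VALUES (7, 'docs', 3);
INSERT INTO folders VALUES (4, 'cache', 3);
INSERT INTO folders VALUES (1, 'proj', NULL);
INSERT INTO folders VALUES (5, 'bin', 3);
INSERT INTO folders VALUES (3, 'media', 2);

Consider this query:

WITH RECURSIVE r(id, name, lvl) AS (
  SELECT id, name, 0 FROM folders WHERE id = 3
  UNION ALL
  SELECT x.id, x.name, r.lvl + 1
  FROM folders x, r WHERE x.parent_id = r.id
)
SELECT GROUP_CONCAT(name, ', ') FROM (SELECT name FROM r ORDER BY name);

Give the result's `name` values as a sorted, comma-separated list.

alice, bin, cache, docs, media

Base: id=3 (media) at lvl 0.
Iteration 1: rows with parent_id in {3} -> cache (id 4, lvl 1), bin (id 5, lvl 1), docs (id 7, lvl 1).
Iteration 2: rows with parent_id in {4,5,7} -> alice (id 15, lvl 2).
Iteration 3: no rows with parent_id in {15}; recursion stops.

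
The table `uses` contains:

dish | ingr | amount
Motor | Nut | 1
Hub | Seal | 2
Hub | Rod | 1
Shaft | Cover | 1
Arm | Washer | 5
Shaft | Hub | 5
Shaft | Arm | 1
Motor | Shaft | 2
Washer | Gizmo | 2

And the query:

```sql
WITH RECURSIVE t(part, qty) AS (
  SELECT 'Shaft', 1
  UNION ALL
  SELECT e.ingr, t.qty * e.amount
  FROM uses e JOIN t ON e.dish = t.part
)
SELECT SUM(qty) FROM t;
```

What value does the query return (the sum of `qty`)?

38

Base: (Shaft, qty=1).
Iteration 1: components of {Shaft} -> Arm = 1*1 = 1, Cover = 1*1 = 1, Hub = 1*5 = 5.
Iteration 2: components of {Arm,Cover,Hub} -> Rod = 5*1 = 5, Seal = 5*2 = 10, Washer = 1*5 = 5.
Iteration 3: components of {Rod,Seal,Washer} -> Gizmo = 5*2 = 10.
Iteration 4: no further components; recursion stops.
SUM(qty) = 1 + 1 + 1 + 5 + 5 + 10 + 5 + 10 = 38.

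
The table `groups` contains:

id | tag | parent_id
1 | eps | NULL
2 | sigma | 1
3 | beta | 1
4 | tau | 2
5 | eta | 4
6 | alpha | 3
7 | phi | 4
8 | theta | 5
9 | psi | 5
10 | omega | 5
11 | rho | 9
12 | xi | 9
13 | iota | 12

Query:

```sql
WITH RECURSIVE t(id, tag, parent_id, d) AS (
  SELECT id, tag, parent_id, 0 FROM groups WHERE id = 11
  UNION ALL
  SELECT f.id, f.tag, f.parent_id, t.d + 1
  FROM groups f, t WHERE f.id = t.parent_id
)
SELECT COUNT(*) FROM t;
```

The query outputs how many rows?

Base: id=11 (rho), parent_id=9, d 0.
Iteration 1: join on id=9 -> psi (id 9, parent_id=5, d 1).
Iteration 2: join on id=5 -> eta (id 5, parent_id=4, d 2).
Iteration 3: join on id=4 -> tau (id 4, parent_id=2, d 3).
Iteration 4: join on id=2 -> sigma (id 2, parent_id=1, d 4).
Iteration 5: join on id=1 -> eps (id 1, parent_id=NULL, d 5).
Iteration 6: parent_id is NULL; no match; recursion stops.
Total rows emitted: 6.

6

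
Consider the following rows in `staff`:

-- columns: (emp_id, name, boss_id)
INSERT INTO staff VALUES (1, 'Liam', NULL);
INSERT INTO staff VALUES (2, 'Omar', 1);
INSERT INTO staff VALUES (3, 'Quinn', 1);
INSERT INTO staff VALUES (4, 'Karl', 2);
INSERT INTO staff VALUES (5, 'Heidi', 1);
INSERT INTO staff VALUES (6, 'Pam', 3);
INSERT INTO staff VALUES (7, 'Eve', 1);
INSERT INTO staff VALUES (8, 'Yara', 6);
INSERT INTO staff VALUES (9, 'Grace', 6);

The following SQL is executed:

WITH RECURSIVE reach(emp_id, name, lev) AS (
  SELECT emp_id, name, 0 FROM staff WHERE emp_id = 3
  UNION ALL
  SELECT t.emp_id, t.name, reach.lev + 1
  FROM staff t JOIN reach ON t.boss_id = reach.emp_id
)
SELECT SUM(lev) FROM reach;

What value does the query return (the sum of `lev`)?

5

Base: emp_id=3 (Quinn) at lev 0.
Iteration 1: rows with boss_id in {3} -> Pam (id 6, lev 1).
Iteration 2: rows with boss_id in {6} -> Yara (id 8, lev 2), Grace (id 9, lev 2).
Iteration 3: no rows with boss_id in {8,9}; recursion stops.
SUM(lev) = 0 + 1 + 2 + 2 = 5.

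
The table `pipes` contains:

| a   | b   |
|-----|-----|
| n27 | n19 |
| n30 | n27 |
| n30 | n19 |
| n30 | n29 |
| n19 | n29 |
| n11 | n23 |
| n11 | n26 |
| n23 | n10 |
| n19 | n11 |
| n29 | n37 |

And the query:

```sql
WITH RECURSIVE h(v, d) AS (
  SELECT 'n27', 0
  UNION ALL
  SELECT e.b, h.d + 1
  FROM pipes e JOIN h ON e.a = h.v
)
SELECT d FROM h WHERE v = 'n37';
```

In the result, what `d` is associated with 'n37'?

Base: (n27, d=0).
Iteration 1: edges from {n27} -> (n19, d=1).
Iteration 2: edges from {n19} -> (n11, d=2), (n29, d=2).
Iteration 3: edges from {n11,n29} -> (n23, d=3), (n26, d=3), (n37, d=3).
Iteration 4: edges from {n23,n26,n37} -> (n10, d=4).
Iteration 5: no outgoing edges from {n10}; recursion stops.

3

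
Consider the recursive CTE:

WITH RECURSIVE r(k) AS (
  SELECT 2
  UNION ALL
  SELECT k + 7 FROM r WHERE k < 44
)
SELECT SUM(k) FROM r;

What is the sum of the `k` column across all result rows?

161

Base: k=2.
Iteration 1: 2 < 44 holds -> k = 2 + 7 = 9.
Iteration 2: 9 < 44 holds -> k = 9 + 7 = 16.
Iteration 3: 16 < 44 holds -> k = 16 + 7 = 23.
Iteration 4: 23 < 44 holds -> k = 23 + 7 = 30.
Iteration 5: 30 < 44 holds -> k = 30 + 7 = 37.
Iteration 6: 37 < 44 holds -> k = 37 + 7 = 44.
Iteration 7: 44 < 44 fails; recursion stops.
SUM(k) = 2 + 9 + 16 + 23 + 30 + 37 + 44 = 161.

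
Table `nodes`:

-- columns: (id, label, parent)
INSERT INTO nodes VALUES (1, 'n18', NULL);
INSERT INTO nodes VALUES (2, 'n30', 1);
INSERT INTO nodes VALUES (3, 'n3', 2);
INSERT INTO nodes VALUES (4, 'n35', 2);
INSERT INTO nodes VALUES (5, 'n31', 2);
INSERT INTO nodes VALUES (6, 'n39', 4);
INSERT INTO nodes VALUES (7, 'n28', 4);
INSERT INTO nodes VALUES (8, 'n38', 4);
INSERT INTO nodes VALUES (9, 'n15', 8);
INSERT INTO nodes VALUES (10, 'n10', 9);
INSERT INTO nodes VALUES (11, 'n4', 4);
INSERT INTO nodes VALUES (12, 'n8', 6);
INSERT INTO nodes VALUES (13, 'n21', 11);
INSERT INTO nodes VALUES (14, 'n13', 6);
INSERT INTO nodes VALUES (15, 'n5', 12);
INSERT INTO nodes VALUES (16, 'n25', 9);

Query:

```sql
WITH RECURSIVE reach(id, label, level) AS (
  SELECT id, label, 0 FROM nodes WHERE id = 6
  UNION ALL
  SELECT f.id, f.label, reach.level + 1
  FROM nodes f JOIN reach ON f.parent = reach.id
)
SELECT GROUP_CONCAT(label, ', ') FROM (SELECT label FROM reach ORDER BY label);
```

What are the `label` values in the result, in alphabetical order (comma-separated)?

n13, n39, n5, n8

Base: id=6 (n39) at level 0.
Iteration 1: rows with parent in {6} -> n8 (id 12, level 1), n13 (id 14, level 1).
Iteration 2: rows with parent in {12,14} -> n5 (id 15, level 2).
Iteration 3: no rows with parent in {15}; recursion stops.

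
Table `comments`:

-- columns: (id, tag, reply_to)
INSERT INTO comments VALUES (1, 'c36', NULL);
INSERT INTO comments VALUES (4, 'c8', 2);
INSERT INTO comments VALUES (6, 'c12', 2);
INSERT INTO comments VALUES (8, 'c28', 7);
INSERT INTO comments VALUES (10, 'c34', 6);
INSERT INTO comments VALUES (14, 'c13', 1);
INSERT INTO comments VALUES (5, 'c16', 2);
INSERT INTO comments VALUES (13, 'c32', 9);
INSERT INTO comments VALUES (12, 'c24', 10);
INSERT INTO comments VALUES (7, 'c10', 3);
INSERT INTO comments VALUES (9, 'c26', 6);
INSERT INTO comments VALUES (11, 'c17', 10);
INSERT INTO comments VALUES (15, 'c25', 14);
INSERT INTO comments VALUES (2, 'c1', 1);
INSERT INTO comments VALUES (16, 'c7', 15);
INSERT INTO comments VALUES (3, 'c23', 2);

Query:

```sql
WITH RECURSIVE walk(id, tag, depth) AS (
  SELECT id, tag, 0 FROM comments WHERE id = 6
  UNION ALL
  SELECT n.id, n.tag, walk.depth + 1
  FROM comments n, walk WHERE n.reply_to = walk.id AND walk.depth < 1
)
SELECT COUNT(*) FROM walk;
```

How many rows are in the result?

3

Base: id=6 (c12) at depth 0.
Iteration 1: rows with reply_to in {6} -> c26 (id 9, depth 1), c34 (id 10, depth 1).
Iteration 2: depth < 1 fails for all current rows; recursion stops.
Total rows emitted: 3.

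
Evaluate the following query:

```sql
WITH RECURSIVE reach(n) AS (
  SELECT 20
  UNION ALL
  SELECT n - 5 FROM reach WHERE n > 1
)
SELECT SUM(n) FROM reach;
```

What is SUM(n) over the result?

Base: n=20.
Iteration 1: 20 > 1 holds -> n = 20 - 5 = 15.
Iteration 2: 15 > 1 holds -> n = 15 - 5 = 10.
Iteration 3: 10 > 1 holds -> n = 10 - 5 = 5.
Iteration 4: 5 > 1 holds -> n = 5 - 5 = 0.
Iteration 5: 0 > 1 fails; recursion stops.
SUM(n) = 20 + 15 + 10 + 5 + 0 = 50.

50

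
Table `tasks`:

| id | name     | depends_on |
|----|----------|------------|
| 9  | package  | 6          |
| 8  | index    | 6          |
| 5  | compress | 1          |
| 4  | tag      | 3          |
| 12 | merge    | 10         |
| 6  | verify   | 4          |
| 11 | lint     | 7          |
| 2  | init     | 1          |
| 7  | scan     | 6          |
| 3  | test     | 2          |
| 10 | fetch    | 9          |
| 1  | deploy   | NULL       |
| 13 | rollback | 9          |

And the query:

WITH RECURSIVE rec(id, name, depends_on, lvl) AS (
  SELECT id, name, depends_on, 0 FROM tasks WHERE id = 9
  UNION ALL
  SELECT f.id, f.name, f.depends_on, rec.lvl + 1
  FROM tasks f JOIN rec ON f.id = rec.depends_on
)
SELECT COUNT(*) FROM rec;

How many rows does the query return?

6

Base: id=9 (package), depends_on=6, lvl 0.
Iteration 1: join on id=6 -> verify (id 6, depends_on=4, lvl 1).
Iteration 2: join on id=4 -> tag (id 4, depends_on=3, lvl 2).
Iteration 3: join on id=3 -> test (id 3, depends_on=2, lvl 3).
Iteration 4: join on id=2 -> init (id 2, depends_on=1, lvl 4).
Iteration 5: join on id=1 -> deploy (id 1, depends_on=NULL, lvl 5).
Iteration 6: depends_on is NULL; no match; recursion stops.
Total rows emitted: 6.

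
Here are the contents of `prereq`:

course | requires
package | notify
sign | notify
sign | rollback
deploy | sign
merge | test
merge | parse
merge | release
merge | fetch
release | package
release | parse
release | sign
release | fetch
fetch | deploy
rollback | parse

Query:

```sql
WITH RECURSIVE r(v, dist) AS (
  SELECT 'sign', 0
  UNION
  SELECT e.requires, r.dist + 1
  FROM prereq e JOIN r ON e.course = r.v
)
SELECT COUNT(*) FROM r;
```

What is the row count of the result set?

4

Base: (sign, dist=0).
Iteration 1: edges from {sign} -> (notify, dist=1), (rollback, dist=1).
Iteration 2: edges from {notify,rollback} -> (parse, dist=2).
Iteration 3: no outgoing edges from {parse}; recursion stops.
Total rows emitted: 4.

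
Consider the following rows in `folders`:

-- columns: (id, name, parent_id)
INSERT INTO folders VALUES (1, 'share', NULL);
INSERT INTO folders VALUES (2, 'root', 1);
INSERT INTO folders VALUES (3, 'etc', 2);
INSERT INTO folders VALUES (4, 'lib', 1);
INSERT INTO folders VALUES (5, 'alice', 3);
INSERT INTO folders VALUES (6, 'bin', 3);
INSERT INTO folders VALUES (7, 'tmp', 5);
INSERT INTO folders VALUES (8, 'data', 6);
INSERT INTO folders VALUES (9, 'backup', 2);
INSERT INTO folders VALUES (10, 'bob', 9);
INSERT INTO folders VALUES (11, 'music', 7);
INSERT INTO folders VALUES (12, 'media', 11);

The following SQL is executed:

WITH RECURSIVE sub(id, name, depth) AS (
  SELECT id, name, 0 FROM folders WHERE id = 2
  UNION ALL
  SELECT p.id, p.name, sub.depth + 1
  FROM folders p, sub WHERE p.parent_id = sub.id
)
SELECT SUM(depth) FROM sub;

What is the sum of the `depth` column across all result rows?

Base: id=2 (root) at depth 0.
Iteration 1: rows with parent_id in {2} -> etc (id 3, depth 1), backup (id 9, depth 1).
Iteration 2: rows with parent_id in {3,9} -> alice (id 5, depth 2), bin (id 6, depth 2), bob (id 10, depth 2).
Iteration 3: rows with parent_id in {5,6,10} -> tmp (id 7, depth 3), data (id 8, depth 3).
Iteration 4: rows with parent_id in {7,8} -> music (id 11, depth 4).
Iteration 5: rows with parent_id in {11} -> media (id 12, depth 5).
Iteration 6: no rows with parent_id in {12}; recursion stops.
SUM(depth) = 0 + 1 + 1 + 2 + 2 + 2 + 3 + 3 + 4 + 5 = 23.

23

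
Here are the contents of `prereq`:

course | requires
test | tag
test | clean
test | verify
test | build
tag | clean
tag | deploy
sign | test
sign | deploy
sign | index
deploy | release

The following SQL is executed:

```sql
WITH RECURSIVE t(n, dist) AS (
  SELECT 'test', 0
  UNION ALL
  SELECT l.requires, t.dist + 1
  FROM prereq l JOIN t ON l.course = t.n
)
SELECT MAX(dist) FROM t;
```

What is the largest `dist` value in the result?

3

Base: (test, dist=0).
Iteration 1: edges from {test} -> (build, dist=1), (clean, dist=1), (tag, dist=1), (verify, dist=1).
Iteration 2: edges from {build,clean,tag,verify} -> (clean, dist=2), (deploy, dist=2).
Iteration 3: edges from {clean,deploy} -> (release, dist=3).
Iteration 4: no outgoing edges from {release}; recursion stops.
dist values: 0, 1, 1, 1, 1, 2, 2, 3; the maximum is 3.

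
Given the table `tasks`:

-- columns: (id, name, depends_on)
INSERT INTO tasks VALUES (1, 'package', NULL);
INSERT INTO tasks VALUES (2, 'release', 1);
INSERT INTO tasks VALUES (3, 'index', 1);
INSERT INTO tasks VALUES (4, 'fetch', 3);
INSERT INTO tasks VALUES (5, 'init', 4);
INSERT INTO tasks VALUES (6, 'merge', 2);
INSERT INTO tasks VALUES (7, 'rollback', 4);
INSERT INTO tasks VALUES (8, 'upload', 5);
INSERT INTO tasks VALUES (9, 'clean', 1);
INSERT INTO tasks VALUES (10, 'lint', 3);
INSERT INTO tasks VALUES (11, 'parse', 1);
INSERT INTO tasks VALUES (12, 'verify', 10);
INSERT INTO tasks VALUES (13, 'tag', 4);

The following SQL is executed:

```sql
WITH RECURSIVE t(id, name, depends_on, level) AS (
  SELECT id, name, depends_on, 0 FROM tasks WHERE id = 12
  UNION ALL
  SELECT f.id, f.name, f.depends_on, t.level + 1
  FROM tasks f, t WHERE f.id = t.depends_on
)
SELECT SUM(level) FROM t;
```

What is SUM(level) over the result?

6

Base: id=12 (verify), depends_on=10, level 0.
Iteration 1: join on id=10 -> lint (id 10, depends_on=3, level 1).
Iteration 2: join on id=3 -> index (id 3, depends_on=1, level 2).
Iteration 3: join on id=1 -> package (id 1, depends_on=NULL, level 3).
Iteration 4: depends_on is NULL; no match; recursion stops.
SUM(level) = 0 + 1 + 2 + 3 = 6.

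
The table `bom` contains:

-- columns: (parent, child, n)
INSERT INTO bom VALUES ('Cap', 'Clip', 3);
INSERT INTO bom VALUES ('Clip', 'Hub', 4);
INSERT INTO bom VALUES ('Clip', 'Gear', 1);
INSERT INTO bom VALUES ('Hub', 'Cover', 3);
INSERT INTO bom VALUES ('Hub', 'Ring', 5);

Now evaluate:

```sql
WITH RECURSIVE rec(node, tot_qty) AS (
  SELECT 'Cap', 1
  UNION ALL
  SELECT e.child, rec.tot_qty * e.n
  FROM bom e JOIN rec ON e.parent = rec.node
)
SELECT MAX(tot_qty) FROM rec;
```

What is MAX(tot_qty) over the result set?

60

Base: (Cap, tot_qty=1).
Iteration 1: components of {Cap} -> Clip = 1*3 = 3.
Iteration 2: components of {Clip} -> Gear = 3*1 = 3, Hub = 3*4 = 12.
Iteration 3: components of {Gear,Hub} -> Cover = 12*3 = 36, Ring = 12*5 = 60.
Iteration 4: no further components; recursion stops.
tot_qty values: 1, 3, 12, 3, 60, 36; the maximum is 60.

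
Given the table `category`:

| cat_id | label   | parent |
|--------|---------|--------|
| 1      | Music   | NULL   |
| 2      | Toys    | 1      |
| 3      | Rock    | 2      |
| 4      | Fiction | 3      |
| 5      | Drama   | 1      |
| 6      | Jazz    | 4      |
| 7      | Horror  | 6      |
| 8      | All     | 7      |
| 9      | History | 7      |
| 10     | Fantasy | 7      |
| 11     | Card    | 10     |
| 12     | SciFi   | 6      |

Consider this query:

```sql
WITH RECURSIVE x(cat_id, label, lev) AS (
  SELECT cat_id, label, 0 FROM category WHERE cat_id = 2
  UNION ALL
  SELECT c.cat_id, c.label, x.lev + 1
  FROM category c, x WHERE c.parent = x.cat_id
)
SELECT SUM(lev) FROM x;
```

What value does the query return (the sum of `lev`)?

35

Base: cat_id=2 (Toys) at lev 0.
Iteration 1: rows with parent in {2} -> Rock (id 3, lev 1).
Iteration 2: rows with parent in {3} -> Fiction (id 4, lev 2).
Iteration 3: rows with parent in {4} -> Jazz (id 6, lev 3).
Iteration 4: rows with parent in {6} -> Horror (id 7, lev 4), SciFi (id 12, lev 4).
Iteration 5: rows with parent in {7,12} -> All (id 8, lev 5), History (id 9, lev 5), Fantasy (id 10, lev 5).
Iteration 6: rows with parent in {8,9,10} -> Card (id 11, lev 6).
Iteration 7: no rows with parent in {11}; recursion stops.
SUM(lev) = 0 + 1 + 2 + 3 + 4 + 4 + 5 + 5 + 5 + 6 = 35.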